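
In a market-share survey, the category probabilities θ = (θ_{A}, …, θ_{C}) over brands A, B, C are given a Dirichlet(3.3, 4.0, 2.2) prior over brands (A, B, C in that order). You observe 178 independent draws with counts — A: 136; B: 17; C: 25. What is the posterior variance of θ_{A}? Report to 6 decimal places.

The Dirichlet prior is conjugate to the Multinomial likelihood: each posterior αⱼ = prior αⱼ + observed count nⱼ.
Posterior concentration: (139.3, 21.0, 27.2), total = 187.5.
Var[θ_j] = α_j(Σα−α_j)/((Σα)²(Σα+1)) = 139.3·48.2/(187.5²·188.5) = 0.001013.

0.001013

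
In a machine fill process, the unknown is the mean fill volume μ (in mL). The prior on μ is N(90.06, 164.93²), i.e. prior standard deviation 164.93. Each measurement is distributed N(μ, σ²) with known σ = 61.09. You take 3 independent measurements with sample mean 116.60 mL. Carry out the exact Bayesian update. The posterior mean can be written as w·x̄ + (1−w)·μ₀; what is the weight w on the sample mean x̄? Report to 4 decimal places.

0.9563

For Normal data with known variance σ², a Normal(μ₀, σ₀²) prior on μ is conjugate. Posterior precision = 1/σ₀² + n/σ²; posterior mean is the precision-weighted average of μ₀ and x̄.
σ₀² = 164.93² = 27201.9049, σ² = 61.09² = 3731.9881. Prior precision 1/σ₀² = 1/27201.9049; data precision n/σ² = 3/3731.9881.
w = (n/σ²)/(1/σ₀² + n/σ²) = n·σ₀²/(σ² + n·σ₀²) = 3·27201.9049/(3731.9881 + 3·27201.9049) = 81605.7147/85337.7028 = 0.9563.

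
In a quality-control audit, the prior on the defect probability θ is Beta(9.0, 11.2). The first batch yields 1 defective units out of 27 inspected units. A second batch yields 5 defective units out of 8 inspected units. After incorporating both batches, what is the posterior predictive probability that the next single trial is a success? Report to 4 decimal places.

The Beta prior is conjugate to a Binomial/Bernoulli likelihood; the update adds successes to α and failures to β.
After batch 1: Beta(9.0+1, 11.2+26) = Beta(10.0, 37.2).
After batch 2: Beta(10.0+5, 37.2+3) = Beta(15.0, 40.2).
For a single future Bernoulli trial, P(success | data) = α/(α+β) = 0.2717.

0.2717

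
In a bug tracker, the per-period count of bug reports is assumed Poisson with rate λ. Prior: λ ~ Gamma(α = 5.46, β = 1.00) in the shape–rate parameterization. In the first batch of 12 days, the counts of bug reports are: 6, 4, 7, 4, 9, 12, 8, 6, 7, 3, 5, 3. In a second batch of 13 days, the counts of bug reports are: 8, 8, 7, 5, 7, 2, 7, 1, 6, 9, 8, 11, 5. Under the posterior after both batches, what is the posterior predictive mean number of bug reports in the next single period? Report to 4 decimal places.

6.2869

With a Gamma(shape α, rate β) prior, the Poisson likelihood is conjugate: the posterior is Gamma(α + ΣXᵢ, β + n).
Batch 1: sum of counts S = 74 over n = 12 days.
After batch 1: Gamma(α+S, β+n) = Gamma(5.46+74, 1.00+12) = Gamma(79.46, 13.00).
Batch 2: sum of counts S = 84 over n = 13 days.
After batch 2: Gamma(α+S, β+n) = Gamma(79.46+84, 13.00+13) = Gamma(163.46, 26.00).
The predictive distribution for one future period is NegBinom with mean α/β = 6.2869.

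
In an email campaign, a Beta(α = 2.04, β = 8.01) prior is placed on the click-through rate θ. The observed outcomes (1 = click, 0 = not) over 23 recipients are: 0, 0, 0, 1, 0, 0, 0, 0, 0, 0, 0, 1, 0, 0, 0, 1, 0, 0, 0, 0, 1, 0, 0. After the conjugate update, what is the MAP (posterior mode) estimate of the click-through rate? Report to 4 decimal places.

0.1623

The Beta prior is conjugate to a Binomial/Bernoulli likelihood; the update adds successes to α and failures to β.
Posterior: Beta(α+k, β+n−k) = Beta(2.04+4, 8.01+19) = Beta(6.04, 27.01).
Mode of Beta(a,b) for a,b>1 is (a−1)/(a+b−2) = 5.04/31.05 = 0.1623.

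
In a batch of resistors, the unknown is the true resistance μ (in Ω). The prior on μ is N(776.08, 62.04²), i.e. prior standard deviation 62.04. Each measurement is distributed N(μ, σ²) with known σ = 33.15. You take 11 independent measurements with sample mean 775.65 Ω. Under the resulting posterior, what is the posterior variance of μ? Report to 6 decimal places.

97.374630

For Normal data with known variance σ², a Normal(μ₀, σ₀²) prior on μ is conjugate. Posterior precision = 1/σ₀² + n/σ²; posterior mean is the precision-weighted average of μ₀ and x̄.
σ₀² = 62.04² = 3848.9616, σ² = 33.15² = 1098.9225; σ² + n·σ₀² = 1098.9225 + 11·3848.9616 = 43437.5001.
Posterior precision = 1/σ₀² + n/σ² = 1/3848.9616 + 11/1098.9225 = (σ² + n·σ₀²)/(σ₀²σ²) = 43437.5001/(3848.9616·1098.9225); posterior variance σₙ² = σ₀²σ²/(σ² + n·σ₀²) = 3848.9616·1098.9225/43437.5001 = 97.374630.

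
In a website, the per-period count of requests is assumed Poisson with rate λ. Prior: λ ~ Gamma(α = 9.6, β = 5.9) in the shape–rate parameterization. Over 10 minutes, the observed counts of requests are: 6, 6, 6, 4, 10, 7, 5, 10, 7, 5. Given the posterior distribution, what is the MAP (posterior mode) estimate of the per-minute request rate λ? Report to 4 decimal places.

4.6918

With a Gamma(shape α, rate β) prior, the Poisson likelihood is conjugate: the posterior is Gamma(α + ΣXᵢ, β + n).
Sum of counts S = 66 over n = 10 minutes.
Posterior: Gamma(α+S, β+n) = Gamma(9.6+66, 5.9+10) = Gamma(75.6, 15.9).
Mode of Gamma(α,β) for α≥1 is (α−1)/β = 74.6/15.9 = 4.6918.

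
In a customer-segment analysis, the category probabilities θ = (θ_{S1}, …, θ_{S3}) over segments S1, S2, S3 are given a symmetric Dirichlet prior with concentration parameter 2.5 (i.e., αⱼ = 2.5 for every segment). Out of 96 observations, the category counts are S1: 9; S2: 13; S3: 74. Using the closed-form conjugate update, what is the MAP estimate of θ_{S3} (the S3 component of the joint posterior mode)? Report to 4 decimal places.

0.7512

The Dirichlet prior is conjugate to the Multinomial likelihood: each posterior αⱼ = prior αⱼ + observed count nⱼ.
Posterior concentration: (11.5, 15.5, 76.5), total = 103.5.
Joint mode component: (α_{S3}−1)/(Σα−K) = 75.5/100.5 = 0.7512.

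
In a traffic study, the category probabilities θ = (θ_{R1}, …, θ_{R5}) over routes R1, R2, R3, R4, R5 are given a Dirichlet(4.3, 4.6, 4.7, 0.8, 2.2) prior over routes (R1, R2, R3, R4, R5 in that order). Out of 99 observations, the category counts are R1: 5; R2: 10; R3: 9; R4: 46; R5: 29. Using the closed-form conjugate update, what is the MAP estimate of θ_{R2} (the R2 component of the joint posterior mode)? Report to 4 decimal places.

0.1230

The Dirichlet prior is conjugate to the Multinomial likelihood: each posterior αⱼ = prior αⱼ + observed count nⱼ.
Posterior concentration: (9.3, 14.6, 13.7, 46.8, 31.2), total = 115.6.
Joint mode component: (α_{R2}−1)/(Σα−K) = 13.6/110.6 = 0.1230.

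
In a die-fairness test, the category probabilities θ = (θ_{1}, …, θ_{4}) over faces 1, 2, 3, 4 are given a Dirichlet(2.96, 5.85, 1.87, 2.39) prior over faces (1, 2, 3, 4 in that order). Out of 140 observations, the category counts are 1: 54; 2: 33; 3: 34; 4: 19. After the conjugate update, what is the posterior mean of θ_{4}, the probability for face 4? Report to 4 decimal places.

0.1397

The Dirichlet prior is conjugate to the Multinomial likelihood: each posterior αⱼ = prior αⱼ + observed count nⱼ.
Posterior concentration: (56.96, 38.85, 35.87, 21.39), total = 153.07.
E[θ_{4}|data] = α_{4}/Σα = 21.39/153.07 = 0.1397.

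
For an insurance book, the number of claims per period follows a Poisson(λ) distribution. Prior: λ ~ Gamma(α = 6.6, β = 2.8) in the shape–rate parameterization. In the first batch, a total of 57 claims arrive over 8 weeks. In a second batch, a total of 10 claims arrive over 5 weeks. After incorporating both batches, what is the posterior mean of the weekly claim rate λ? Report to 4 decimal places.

With a Gamma(shape α, rate β) prior, the Poisson likelihood is conjugate: the posterior is Gamma(α + ΣXᵢ, β + n).
After batch 1: Gamma(α+S, β+n) = Gamma(6.6+57, 2.8+8) = Gamma(63.6, 10.8).
After batch 2: Gamma(α+S, β+n) = Gamma(63.6+10, 10.8+5) = Gamma(73.6, 15.8).
Posterior mean = α/β = 73.6/15.8 = 4.6582.

4.6582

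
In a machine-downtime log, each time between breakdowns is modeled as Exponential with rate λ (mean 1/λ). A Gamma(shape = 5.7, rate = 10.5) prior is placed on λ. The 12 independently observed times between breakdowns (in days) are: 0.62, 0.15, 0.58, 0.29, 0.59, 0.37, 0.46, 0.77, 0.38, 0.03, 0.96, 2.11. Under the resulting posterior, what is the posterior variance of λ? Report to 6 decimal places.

0.055801

With a Gamma(shape α, rate β) prior on the exponential rate λ, the posterior after n observations with total T = Σxᵢ is Gamma(α+n, β+T).
Sum of observations T = 7.31 days; n = 12.
Posterior: Gamma(5.7+12, 10.5+7.31) = Gamma(17.7, 17.81).
Var = α/β² = 0.055801.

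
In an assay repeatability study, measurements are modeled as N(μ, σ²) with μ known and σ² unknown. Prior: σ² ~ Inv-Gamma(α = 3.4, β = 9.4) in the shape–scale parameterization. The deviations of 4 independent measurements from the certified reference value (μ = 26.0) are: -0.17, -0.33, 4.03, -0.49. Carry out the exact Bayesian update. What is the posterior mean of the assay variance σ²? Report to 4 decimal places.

4.0249

With known mean μ and an Inverse-Gamma(α, β) prior on σ², the Normal likelihood is conjugate: posterior is Inv-Gamma(α + n/2, β + Σ(xᵢ−μ)²/2).
Σ(xᵢ−μ)² = (-0.17)² + (-0.33)² + (4.03)² + (-0.49)² = 16.6188.
Posterior: Inv-Gamma(3.4 + 4/2, 9.4 + 16.6188/2) = Inv-Gamma(5.40, 17.70940).
E[σ²|data] = β/(α−1) = 17.70940/4.40 = 4.0249.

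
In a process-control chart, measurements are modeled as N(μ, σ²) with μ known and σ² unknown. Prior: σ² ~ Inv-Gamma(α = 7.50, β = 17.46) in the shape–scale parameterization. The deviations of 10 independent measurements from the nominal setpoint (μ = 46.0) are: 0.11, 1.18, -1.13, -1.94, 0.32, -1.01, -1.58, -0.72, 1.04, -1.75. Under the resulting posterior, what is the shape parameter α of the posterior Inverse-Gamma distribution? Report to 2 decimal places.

12.50

With known mean μ and an Inverse-Gamma(α, β) prior on σ², the Normal likelihood is conjugate: posterior is Inv-Gamma(α + n/2, β + Σ(xᵢ−μ)²/2).
Σ(xᵢ−μ)² = (0.11)² + (1.18)² + (-1.13)² + (-1.94)² + (0.32)² + (-1.01)² + (-1.58)² + (-0.72)² + (1.04)² + (-1.75)² = 14.7264.
Posterior: Inv-Gamma(7.50 + 10/2, 17.46 + 14.7264/2) = Inv-Gamma(12.50, 24.82320).
Posterior α = 12.50.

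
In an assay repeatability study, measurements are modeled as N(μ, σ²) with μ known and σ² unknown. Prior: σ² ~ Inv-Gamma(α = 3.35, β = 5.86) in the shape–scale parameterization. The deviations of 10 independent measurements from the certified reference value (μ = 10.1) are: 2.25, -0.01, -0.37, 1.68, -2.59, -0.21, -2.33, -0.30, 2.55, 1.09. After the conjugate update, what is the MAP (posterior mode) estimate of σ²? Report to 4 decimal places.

2.1232

With known mean μ and an Inverse-Gamma(α, β) prior on σ², the Normal likelihood is conjugate: posterior is Inv-Gamma(α + n/2, β + Σ(xᵢ−μ)²/2).
Σ(xᵢ−μ)² = (2.25)² + (-0.01)² + (-0.37)² + (1.68)² + (-2.59)² + (-0.21)² + (-2.33)² + (-0.30)² + (2.55)² + (1.09)² = 27.9836.
Posterior: Inv-Gamma(3.35 + 10/2, 5.86 + 27.9836/2) = Inv-Gamma(8.35, 19.85180).
Mode = β/(α+1) = 19.85180/9.35 = 2.1232.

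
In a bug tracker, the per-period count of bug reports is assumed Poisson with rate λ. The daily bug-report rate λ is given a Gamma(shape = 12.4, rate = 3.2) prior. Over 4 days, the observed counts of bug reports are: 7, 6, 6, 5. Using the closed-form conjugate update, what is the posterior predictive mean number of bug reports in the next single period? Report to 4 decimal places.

With a Gamma(shape α, rate β) prior, the Poisson likelihood is conjugate: the posterior is Gamma(α + ΣXᵢ, β + n).
Sum of counts S = 24 over n = 4 days.
Posterior: Gamma(α+S, β+n) = Gamma(12.4+24, 3.2+4) = Gamma(36.4, 7.2).
The predictive distribution for one future period is NegBinom with mean α/β = 5.0556.

5.0556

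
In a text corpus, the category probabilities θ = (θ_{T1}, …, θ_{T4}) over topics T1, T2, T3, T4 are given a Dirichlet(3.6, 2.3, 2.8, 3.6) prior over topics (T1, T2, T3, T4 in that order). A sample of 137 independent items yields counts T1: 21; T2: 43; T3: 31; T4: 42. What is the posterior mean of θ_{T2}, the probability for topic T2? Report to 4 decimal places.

0.3034

The Dirichlet prior is conjugate to the Multinomial likelihood: each posterior αⱼ = prior αⱼ + observed count nⱼ.
Posterior concentration: (24.6, 45.3, 33.8, 45.6), total = 149.3.
E[θ_{T2}|data] = α_{T2}/Σα = 45.3/149.3 = 0.3034.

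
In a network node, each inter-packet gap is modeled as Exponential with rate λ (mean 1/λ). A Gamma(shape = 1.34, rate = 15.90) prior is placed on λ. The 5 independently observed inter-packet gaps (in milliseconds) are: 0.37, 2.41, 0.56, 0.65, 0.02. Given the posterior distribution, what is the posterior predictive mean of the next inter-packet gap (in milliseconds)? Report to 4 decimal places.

3.7285

With a Gamma(shape α, rate β) prior on the exponential rate λ, the posterior after n observations with total T = Σxᵢ is Gamma(α+n, β+T).
Sum of observations T = 4.01 milliseconds; n = 5.
Posterior: Gamma(1.34+5, 15.90+4.01) = Gamma(6.34, 19.91).
The predictive distribution for the next observation is Lomax; its mean is β/(α−1) = 19.91/5.34 = 3.7285.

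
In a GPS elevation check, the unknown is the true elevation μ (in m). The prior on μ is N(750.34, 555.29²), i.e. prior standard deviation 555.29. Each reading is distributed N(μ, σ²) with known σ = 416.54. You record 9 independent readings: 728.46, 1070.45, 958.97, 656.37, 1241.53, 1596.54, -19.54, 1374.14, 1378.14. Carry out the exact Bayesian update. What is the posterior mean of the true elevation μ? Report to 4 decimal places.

983.7470

For Normal data with known variance σ², a Normal(μ₀, σ₀²) prior on μ is conjugate. Posterior precision = 1/σ₀² + n/σ²; posterior mean is the precision-weighted average of μ₀ and x̄.
Σxᵢ = 728.46 + 1070.45 + 958.97 + 656.37 + 1241.53 + 1596.54 + (-19.54) + 1374.14 + 1378.14 = 8985.06, so n·x̄ = 8985.06.
σ₀² = 555.29² = 308346.9841, σ² = 416.54² = 173505.5716; σ² + n·σ₀² = 173505.5716 + 9·308346.9841 = 2948628.4285.
Posterior mean = (μ₀/σ₀² + n·x̄/σ²)/(1/σ₀² + n/σ²) = (σ²·μ₀ + σ₀²·n·x̄)/(σ² + n·σ₀²) = (173505.5716·750.34 + 308346.9841·8985.06)/2948628.4285 = 2900704323.55189/2948628.4285 = 983.7470.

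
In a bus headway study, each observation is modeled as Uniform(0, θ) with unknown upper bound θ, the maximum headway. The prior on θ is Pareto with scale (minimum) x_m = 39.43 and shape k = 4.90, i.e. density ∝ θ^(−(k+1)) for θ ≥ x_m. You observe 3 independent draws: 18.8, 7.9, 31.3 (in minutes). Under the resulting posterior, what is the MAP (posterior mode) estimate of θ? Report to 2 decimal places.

A Pareto(scale x_m, shape k) prior on the upper bound θ of Uniform(0, θ) is conjugate: posterior is Pareto(max(x_m, max xᵢ), k + n).
Sample maximum = 31.3; prior scale x_m = 39.43 → posterior scale = max = 39.43.
Posterior shape = 4.90 + 3 = 7.90.
The Pareto density is decreasing on [x_m, ∞), so the mode is x_m = 39.43.

39.43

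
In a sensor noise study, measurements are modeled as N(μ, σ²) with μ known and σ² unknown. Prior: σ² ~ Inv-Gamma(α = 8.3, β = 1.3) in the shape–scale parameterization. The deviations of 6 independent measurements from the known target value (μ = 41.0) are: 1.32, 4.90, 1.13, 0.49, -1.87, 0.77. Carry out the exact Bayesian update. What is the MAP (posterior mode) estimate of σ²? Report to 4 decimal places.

1.3805

With known mean μ and an Inverse-Gamma(α, β) prior on σ², the Normal likelihood is conjugate: posterior is Inv-Gamma(α + n/2, β + Σ(xᵢ−μ)²/2).
Σ(xᵢ−μ)² = (1.32)² + (4.90)² + (1.13)² + (0.49)² + (-1.87)² + (0.77)² = 31.3592.
Posterior: Inv-Gamma(8.3 + 6/2, 1.3 + 31.3592/2) = Inv-Gamma(11.30, 16.97960).
Mode = β/(α+1) = 16.97960/12.30 = 1.3805.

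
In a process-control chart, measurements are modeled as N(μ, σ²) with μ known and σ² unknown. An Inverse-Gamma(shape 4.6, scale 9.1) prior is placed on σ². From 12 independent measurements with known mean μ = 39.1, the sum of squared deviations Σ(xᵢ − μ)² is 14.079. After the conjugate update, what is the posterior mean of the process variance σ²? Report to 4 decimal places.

1.6812

With known mean μ and an Inverse-Gamma(α, β) prior on σ², the Normal likelihood is conjugate: posterior is Inv-Gamma(α + n/2, β + Σ(xᵢ−μ)²/2).
Posterior: Inv-Gamma(4.6 + 12/2, 9.1 + 14.079/2) = Inv-Gamma(10.60, 16.1395).
E[σ²|data] = β/(α−1) = 16.1395/9.60 = 1.6812.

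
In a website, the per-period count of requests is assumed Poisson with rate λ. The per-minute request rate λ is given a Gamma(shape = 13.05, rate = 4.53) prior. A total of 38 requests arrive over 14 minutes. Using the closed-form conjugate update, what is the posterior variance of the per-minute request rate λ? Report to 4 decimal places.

With a Gamma(shape α, rate β) prior, the Poisson likelihood is conjugate: the posterior is Gamma(α + ΣXᵢ, β + n).
Posterior: Gamma(α+S, β+n) = Gamma(13.05+38, 4.53+14) = Gamma(51.05, 18.53).
Var = α/β² = 51.05/18.53² = 0.1487.

0.1487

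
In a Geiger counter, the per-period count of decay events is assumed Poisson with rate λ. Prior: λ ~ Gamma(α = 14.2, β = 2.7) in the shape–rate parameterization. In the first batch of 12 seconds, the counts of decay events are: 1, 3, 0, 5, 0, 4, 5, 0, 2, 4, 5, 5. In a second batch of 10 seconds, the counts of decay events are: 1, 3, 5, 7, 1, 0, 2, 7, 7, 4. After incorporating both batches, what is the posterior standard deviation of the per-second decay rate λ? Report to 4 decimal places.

0.3737

With a Gamma(shape α, rate β) prior, the Poisson likelihood is conjugate: the posterior is Gamma(α + ΣXᵢ, β + n).
Batch 1: sum of counts S = 34 over n = 12 seconds.
After batch 1: Gamma(α+S, β+n) = Gamma(14.2+34, 2.7+12) = Gamma(48.2, 14.7).
Batch 2: sum of counts S = 37 over n = 10 seconds.
After batch 2: Gamma(α+S, β+n) = Gamma(48.2+37, 14.7+10) = Gamma(85.2, 24.7).
SD = √α/β = √85.2/24.7 = 0.3737.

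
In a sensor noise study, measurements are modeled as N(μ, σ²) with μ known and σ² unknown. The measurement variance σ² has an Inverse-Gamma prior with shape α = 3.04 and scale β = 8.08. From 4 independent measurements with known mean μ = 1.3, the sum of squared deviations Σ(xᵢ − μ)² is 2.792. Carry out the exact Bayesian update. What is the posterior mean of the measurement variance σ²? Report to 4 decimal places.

2.3455

With known mean μ and an Inverse-Gamma(α, β) prior on σ², the Normal likelihood is conjugate: posterior is Inv-Gamma(α + n/2, β + Σ(xᵢ−μ)²/2).
Posterior: Inv-Gamma(3.04 + 4/2, 8.08 + 2.792/2) = Inv-Gamma(5.04, 9.4760).
E[σ²|data] = β/(α−1) = 9.4760/4.04 = 2.3455.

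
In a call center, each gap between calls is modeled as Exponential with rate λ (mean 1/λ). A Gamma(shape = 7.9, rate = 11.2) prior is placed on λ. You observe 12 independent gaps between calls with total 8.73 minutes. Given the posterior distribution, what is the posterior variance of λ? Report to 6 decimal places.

0.050100

With a Gamma(shape α, rate β) prior on the exponential rate λ, the posterior after n observations with total T = Σxᵢ is Gamma(α+n, β+T).
Posterior: Gamma(7.9+12, 11.2+8.73) = Gamma(19.9, 19.93).
Var = α/β² = 0.050100.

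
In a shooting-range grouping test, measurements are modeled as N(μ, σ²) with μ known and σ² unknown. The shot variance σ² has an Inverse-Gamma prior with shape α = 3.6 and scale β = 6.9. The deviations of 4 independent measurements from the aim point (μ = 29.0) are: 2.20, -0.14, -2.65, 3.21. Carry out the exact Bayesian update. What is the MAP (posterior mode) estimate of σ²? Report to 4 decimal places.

2.7262

With known mean μ and an Inverse-Gamma(α, β) prior on σ², the Normal likelihood is conjugate: posterior is Inv-Gamma(α + n/2, β + Σ(xᵢ−μ)²/2).
Σ(xᵢ−μ)² = (2.20)² + (-0.14)² + (-2.65)² + (3.21)² = 22.1862.
Posterior: Inv-Gamma(3.6 + 4/2, 6.9 + 22.1862/2) = Inv-Gamma(5.60, 17.99310).
Mode = β/(α+1) = 17.99310/6.60 = 2.7262.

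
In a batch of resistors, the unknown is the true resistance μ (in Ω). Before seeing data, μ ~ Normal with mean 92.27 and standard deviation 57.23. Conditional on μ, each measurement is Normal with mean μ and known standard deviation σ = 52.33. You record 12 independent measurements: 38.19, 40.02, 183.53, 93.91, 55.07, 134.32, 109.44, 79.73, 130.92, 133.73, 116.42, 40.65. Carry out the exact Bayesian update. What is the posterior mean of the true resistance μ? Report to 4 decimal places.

96.0632

For Normal data with known variance σ², a Normal(μ₀, σ₀²) prior on μ is conjugate. Posterior precision = 1/σ₀² + n/σ²; posterior mean is the precision-weighted average of μ₀ and x̄.
Σxᵢ = 38.19 + 40.02 + 183.53 + 93.91 + 55.07 + 134.32 + 109.44 + 79.73 + 130.92 + 133.73 + 116.42 + 40.65 = 1155.93, so n·x̄ = 1155.93.
σ₀² = 57.23² = 3275.2729, σ² = 52.33² = 2738.4289; σ² + n·σ₀² = 2738.4289 + 12·3275.2729 = 42041.7037.
Posterior mean = (μ₀/σ₀² + n·x̄/σ²)/(1/σ₀² + n/σ²) = (σ²·μ₀ + σ₀²·n·x̄)/(σ² + n·σ₀²) = (2738.4289·92.27 + 3275.2729·1155.93)/42041.7037 = 4038661.0379/42041.7037 = 96.0632.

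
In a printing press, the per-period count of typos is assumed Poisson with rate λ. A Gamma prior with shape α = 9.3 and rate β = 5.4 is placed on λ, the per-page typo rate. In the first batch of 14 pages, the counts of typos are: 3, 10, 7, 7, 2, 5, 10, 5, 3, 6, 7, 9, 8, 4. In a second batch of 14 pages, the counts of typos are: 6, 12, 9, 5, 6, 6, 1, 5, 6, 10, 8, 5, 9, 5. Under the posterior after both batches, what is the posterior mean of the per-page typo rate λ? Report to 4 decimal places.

With a Gamma(shape α, rate β) prior, the Poisson likelihood is conjugate: the posterior is Gamma(α + ΣXᵢ, β + n).
Batch 1: sum of counts S = 86 over n = 14 pages.
After batch 1: Gamma(α+S, β+n) = Gamma(9.3+86, 5.4+14) = Gamma(95.3, 19.4).
Batch 2: sum of counts S = 93 over n = 14 pages.
After batch 2: Gamma(α+S, β+n) = Gamma(95.3+93, 19.4+14) = Gamma(188.3, 33.4).
Posterior mean = α/β = 188.3/33.4 = 5.6377.

5.6377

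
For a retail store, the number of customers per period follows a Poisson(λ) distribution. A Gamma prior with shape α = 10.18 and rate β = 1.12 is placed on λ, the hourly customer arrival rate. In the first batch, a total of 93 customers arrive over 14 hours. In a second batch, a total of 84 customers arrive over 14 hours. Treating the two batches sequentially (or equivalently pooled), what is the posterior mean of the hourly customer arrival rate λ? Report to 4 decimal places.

With a Gamma(shape α, rate β) prior, the Poisson likelihood is conjugate: the posterior is Gamma(α + ΣXᵢ, β + n).
After batch 1: Gamma(α+S, β+n) = Gamma(10.18+93, 1.12+14) = Gamma(103.18, 15.12).
After batch 2: Gamma(α+S, β+n) = Gamma(103.18+84, 15.12+14) = Gamma(187.18, 29.12).
Posterior mean = α/β = 187.18/29.12 = 6.4279.

6.4279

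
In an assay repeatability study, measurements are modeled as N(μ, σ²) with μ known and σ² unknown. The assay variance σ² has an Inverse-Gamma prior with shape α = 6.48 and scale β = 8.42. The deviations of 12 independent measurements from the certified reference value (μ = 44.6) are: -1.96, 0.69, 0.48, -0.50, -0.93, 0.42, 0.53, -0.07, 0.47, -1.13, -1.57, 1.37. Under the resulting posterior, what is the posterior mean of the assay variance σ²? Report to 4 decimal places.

1.2546

With known mean μ and an Inverse-Gamma(α, β) prior on σ², the Normal likelihood is conjugate: posterior is Inv-Gamma(α + n/2, β + Σ(xᵢ−μ)²/2).
Σ(xᵢ−μ)² = (-1.96)² + (0.69)² + (0.48)² + (-0.50)² + (-0.93)² + (0.42)² + (0.53)² + (-0.07)² + (0.47)² + (-1.13)² + (-1.57)² + (1.37)² = 11.9648.
Posterior: Inv-Gamma(6.48 + 12/2, 8.42 + 11.9648/2) = Inv-Gamma(12.48, 14.40240).
E[σ²|data] = β/(α−1) = 14.40240/11.48 = 1.2546.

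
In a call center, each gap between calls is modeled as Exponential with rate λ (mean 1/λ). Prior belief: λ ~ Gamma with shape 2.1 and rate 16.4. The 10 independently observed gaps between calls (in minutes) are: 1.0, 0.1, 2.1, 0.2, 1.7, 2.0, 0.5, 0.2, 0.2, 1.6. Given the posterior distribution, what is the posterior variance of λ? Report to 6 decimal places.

With a Gamma(shape α, rate β) prior on the exponential rate λ, the posterior after n observations with total T = Σxᵢ is Gamma(α+n, β+T).
Sum of observations T = 9.6 minutes; n = 10.
Posterior: Gamma(2.1+10, 16.4+9.6) = Gamma(12.1, 26.0).
Var = α/β² = 0.017899.

0.017899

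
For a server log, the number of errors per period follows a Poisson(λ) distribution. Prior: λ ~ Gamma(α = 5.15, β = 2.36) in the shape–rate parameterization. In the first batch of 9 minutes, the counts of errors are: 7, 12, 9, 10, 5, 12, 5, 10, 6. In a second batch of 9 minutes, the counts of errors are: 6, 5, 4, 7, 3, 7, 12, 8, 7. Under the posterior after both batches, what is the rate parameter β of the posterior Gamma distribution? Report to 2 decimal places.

With a Gamma(shape α, rate β) prior, the Poisson likelihood is conjugate: the posterior is Gamma(α + ΣXᵢ, β + n).
Batch 1: sum of counts S = 76 over n = 9 minutes.
After batch 1: Gamma(α+S, β+n) = Gamma(5.15+76, 2.36+9) = Gamma(81.15, 11.36).
Batch 2: sum of counts S = 59 over n = 9 minutes.
After batch 2: Gamma(α+S, β+n) = Gamma(81.15+59, 11.36+9) = Gamma(140.15, 20.36).
Posterior β = 20.36.

20.36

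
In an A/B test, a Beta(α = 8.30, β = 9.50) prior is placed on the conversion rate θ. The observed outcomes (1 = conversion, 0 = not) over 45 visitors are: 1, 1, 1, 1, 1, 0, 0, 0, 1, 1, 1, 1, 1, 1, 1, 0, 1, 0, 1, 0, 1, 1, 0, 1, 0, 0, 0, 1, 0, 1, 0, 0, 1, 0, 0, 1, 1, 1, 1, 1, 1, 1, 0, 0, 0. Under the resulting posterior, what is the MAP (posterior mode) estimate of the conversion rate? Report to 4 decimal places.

0.5641

The Beta prior is conjugate to a Binomial/Bernoulli likelihood; the update adds successes to α and failures to β.
Posterior: Beta(α+k, β+n−k) = Beta(8.30+27, 9.50+18) = Beta(35.30, 27.50).
Mode of Beta(a,b) for a,b>1 is (a−1)/(a+b−2) = 34.30/60.80 = 0.5641.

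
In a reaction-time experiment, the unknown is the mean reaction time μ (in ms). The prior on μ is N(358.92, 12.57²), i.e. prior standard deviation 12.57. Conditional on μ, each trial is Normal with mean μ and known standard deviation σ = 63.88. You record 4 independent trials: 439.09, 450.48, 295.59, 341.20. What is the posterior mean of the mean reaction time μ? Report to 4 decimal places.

For Normal data with known variance σ², a Normal(μ₀, σ₀²) prior on μ is conjugate. Posterior precision = 1/σ₀² + n/σ²; posterior mean is the precision-weighted average of μ₀ and x̄.
Σxᵢ = 439.09 + 450.48 + 295.59 + 341.20 = 1526.36, so n·x̄ = 1526.36.
σ₀² = 12.57² = 158.0049, σ² = 63.88² = 4080.6544; σ² + n·σ₀² = 4080.6544 + 4·158.0049 = 4712.674.
Posterior mean = (μ₀/σ₀² + n·x̄/σ²)/(1/σ₀² + n/σ²) = (σ²·μ₀ + σ₀²·n·x̄)/(σ² + n·σ₀²) = (4080.6544·358.92 + 158.0049·1526.36)/4712.674 = 1705800.836412/4712.674 = 361.9603.

361.9603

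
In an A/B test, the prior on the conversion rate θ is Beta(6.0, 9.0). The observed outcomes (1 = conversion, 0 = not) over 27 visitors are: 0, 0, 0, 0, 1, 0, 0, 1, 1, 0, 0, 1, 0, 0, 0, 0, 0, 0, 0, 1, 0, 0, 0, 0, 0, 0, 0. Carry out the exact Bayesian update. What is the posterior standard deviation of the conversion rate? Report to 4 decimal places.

0.0670

The Beta prior is conjugate to a Binomial/Bernoulli likelihood; the update adds successes to α and failures to β.
Posterior: Beta(α+k, β+n−k) = Beta(6.0+5, 9.0+22) = Beta(11.0, 31.0).
Var = αβ/((α+β)²(α+β+1)) = 11.0·31.0/(42.0²·43.0) = 0.00449560; SD = √0.00449560 = 0.0670.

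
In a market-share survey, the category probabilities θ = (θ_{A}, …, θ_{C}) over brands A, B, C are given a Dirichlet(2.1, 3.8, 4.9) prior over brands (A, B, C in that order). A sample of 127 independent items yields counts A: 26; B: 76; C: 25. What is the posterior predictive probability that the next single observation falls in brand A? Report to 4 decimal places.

The Dirichlet prior is conjugate to the Multinomial likelihood: each posterior αⱼ = prior αⱼ + observed count nⱼ.
Posterior concentration: (28.1, 79.8, 29.9), total = 137.8.
P(next = A | data) = α_{A}/Σα = 0.2039.

0.2039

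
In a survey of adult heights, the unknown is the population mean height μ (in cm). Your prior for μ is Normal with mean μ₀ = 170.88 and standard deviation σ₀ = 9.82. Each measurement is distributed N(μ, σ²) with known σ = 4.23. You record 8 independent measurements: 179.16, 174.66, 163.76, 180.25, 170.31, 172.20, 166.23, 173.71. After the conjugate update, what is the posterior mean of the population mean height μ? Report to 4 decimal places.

For Normal data with known variance σ², a Normal(μ₀, σ₀²) prior on μ is conjugate. Posterior precision = 1/σ₀² + n/σ²; posterior mean is the precision-weighted average of μ₀ and x̄.
Σxᵢ = 179.16 + 174.66 + 163.76 + 180.25 + 170.31 + 172.20 + 166.23 + 173.71 = 1380.28, so n·x̄ = 1380.28.
σ₀² = 9.82² = 96.4324, σ² = 4.23² = 17.8929; σ² + n·σ₀² = 17.8929 + 8·96.4324 = 789.3521.
Posterior mean = (μ₀/σ₀² + n·x̄/σ²)/(1/σ₀² + n/σ²) = (σ²·μ₀ + σ₀²·n·x̄)/(σ² + n·σ₀²) = (17.8929·170.88 + 96.4324·1380.28)/789.3521 = 136161.251824/789.3521 = 172.4975.

172.4975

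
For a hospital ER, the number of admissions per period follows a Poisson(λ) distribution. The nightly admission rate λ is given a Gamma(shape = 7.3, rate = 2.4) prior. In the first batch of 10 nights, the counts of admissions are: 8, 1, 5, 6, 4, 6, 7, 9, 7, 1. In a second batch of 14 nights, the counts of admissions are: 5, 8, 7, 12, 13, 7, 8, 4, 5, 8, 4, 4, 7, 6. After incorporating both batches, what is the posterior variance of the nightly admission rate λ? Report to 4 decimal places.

0.2286

With a Gamma(shape α, rate β) prior, the Poisson likelihood is conjugate: the posterior is Gamma(α + ΣXᵢ, β + n).
Batch 1: sum of counts S = 54 over n = 10 nights.
After batch 1: Gamma(α+S, β+n) = Gamma(7.3+54, 2.4+10) = Gamma(61.3, 12.4).
Batch 2: sum of counts S = 98 over n = 14 nights.
After batch 2: Gamma(α+S, β+n) = Gamma(61.3+98, 12.4+14) = Gamma(159.3, 26.4).
Var = α/β² = 159.3/26.4² = 0.2286.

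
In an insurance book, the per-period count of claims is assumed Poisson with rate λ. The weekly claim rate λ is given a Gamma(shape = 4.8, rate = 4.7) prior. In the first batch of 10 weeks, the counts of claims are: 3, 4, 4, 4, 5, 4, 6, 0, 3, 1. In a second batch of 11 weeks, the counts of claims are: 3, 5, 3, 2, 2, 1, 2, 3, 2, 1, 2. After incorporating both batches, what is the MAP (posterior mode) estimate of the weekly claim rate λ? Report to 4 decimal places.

2.4825

With a Gamma(shape α, rate β) prior, the Poisson likelihood is conjugate: the posterior is Gamma(α + ΣXᵢ, β + n).
Batch 1: sum of counts S = 34 over n = 10 weeks.
After batch 1: Gamma(α+S, β+n) = Gamma(4.8+34, 4.7+10) = Gamma(38.8, 14.7).
Batch 2: sum of counts S = 26 over n = 11 weeks.
After batch 2: Gamma(α+S, β+n) = Gamma(38.8+26, 14.7+11) = Gamma(64.8, 25.7).
Mode of Gamma(α,β) for α≥1 is (α−1)/β = 63.8/25.7 = 2.4825.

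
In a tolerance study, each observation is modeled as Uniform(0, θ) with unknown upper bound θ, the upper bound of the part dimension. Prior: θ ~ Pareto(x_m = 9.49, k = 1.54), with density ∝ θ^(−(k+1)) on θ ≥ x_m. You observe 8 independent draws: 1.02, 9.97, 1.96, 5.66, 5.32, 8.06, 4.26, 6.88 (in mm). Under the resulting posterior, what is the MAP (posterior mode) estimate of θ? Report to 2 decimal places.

A Pareto(scale x_m, shape k) prior on the upper bound θ of Uniform(0, θ) is conjugate: posterior is Pareto(max(x_m, max xᵢ), k + n).
Sample maximum = 9.97; prior scale x_m = 9.49 → posterior scale = max = 9.97.
Posterior shape = 1.54 + 8 = 9.54.
The Pareto density is decreasing on [x_m, ∞), so the mode is x_m = 9.97.

9.97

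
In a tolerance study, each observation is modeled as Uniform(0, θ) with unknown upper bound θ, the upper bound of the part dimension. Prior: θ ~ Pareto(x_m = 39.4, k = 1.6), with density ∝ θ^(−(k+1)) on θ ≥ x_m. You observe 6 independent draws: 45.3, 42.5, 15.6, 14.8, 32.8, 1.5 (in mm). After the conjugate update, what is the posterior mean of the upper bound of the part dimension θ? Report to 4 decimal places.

A Pareto(scale x_m, shape k) prior on the upper bound θ of Uniform(0, θ) is conjugate: posterior is Pareto(max(x_m, max xᵢ), k + n).
Sample maximum = 45.3; prior scale x_m = 39.4 → posterior scale = max = 45.3.
Posterior shape = 1.6 + 6 = 7.6.
E[θ|data] = k·x_m/(k−1) = 7.6·45.3/6.6 = 52.1636.

52.1636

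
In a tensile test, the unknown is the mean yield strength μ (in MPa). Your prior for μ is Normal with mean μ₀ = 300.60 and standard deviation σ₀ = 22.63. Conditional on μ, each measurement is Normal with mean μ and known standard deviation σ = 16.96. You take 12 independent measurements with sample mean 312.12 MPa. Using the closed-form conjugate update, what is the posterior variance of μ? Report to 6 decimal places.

22.898353

For Normal data with known variance σ², a Normal(μ₀, σ₀²) prior on μ is conjugate. Posterior precision = 1/σ₀² + n/σ²; posterior mean is the precision-weighted average of μ₀ and x̄.
σ₀² = 22.63² = 512.1169, σ² = 16.96² = 287.6416; σ² + n·σ₀² = 287.6416 + 12·512.1169 = 6433.0444.
Posterior precision = 1/σ₀² + n/σ² = 1/512.1169 + 12/287.6416 = (σ² + n·σ₀²)/(σ₀²σ²) = 6433.0444/(512.1169·287.6416); posterior variance σₙ² = σ₀²σ²/(σ² + n·σ₀²) = 512.1169·287.6416/6433.0444 = 22.898353.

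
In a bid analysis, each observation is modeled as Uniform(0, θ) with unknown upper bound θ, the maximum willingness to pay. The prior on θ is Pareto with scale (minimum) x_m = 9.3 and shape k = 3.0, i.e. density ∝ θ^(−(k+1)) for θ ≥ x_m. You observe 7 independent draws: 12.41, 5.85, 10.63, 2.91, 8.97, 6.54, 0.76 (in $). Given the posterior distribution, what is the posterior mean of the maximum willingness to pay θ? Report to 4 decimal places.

A Pareto(scale x_m, shape k) prior on the upper bound θ of Uniform(0, θ) is conjugate: posterior is Pareto(max(x_m, max xᵢ), k + n).
Sample maximum = 12.41; prior scale x_m = 9.3 → posterior scale = max = 12.41.
Posterior shape = 3.0 + 7 = 10.0.
E[θ|data] = k·x_m/(k−1) = 10.0·12.41/9.0 = 13.7889.

13.7889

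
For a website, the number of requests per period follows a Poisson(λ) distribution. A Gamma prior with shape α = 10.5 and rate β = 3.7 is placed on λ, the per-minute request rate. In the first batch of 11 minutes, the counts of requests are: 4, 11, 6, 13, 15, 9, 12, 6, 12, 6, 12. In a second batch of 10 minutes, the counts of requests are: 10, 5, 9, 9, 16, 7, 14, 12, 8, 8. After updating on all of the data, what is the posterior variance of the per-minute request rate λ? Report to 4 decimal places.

0.3516

With a Gamma(shape α, rate β) prior, the Poisson likelihood is conjugate: the posterior is Gamma(α + ΣXᵢ, β + n).
Batch 1: sum of counts S = 106 over n = 11 minutes.
After batch 1: Gamma(α+S, β+n) = Gamma(10.5+106, 3.7+11) = Gamma(116.5, 14.7).
Batch 2: sum of counts S = 98 over n = 10 minutes.
After batch 2: Gamma(α+S, β+n) = Gamma(116.5+98, 14.7+10) = Gamma(214.5, 24.7).
Var = α/β² = 214.5/24.7² = 0.3516.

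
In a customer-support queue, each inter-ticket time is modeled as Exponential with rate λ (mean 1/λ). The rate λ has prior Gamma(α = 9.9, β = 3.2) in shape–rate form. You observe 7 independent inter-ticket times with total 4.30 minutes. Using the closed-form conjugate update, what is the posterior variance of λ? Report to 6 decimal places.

With a Gamma(shape α, rate β) prior on the exponential rate λ, the posterior after n observations with total T = Σxᵢ is Gamma(α+n, β+T).
Posterior: Gamma(9.9+7, 3.2+4.30) = Gamma(16.9, 7.50).
Var = α/β² = 0.300444.

0.300444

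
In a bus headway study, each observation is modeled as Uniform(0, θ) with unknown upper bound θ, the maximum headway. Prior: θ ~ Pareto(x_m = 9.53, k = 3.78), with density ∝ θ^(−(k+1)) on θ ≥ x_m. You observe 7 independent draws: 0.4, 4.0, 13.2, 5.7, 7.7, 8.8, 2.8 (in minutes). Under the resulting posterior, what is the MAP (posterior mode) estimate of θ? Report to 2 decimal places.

13.20

A Pareto(scale x_m, shape k) prior on the upper bound θ of Uniform(0, θ) is conjugate: posterior is Pareto(max(x_m, max xᵢ), k + n).
Sample maximum = 13.2; prior scale x_m = 9.53 → posterior scale = max = 13.20.
Posterior shape = 3.78 + 7 = 10.78.
The Pareto density is decreasing on [x_m, ∞), so the mode is x_m = 13.20.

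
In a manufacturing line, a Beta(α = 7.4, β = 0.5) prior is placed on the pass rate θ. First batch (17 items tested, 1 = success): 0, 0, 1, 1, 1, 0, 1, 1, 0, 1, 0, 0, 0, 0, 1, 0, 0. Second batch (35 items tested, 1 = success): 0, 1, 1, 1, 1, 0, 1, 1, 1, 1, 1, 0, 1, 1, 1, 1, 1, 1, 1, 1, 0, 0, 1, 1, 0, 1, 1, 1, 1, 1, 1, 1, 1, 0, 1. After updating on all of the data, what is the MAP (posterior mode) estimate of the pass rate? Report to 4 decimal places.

The Beta prior is conjugate to a Binomial/Bernoulli likelihood; the update adds successes to α and failures to β.
After batch 1: Beta(7.4+7, 0.5+10) = Beta(14.4, 10.5).
After batch 2: Beta(14.4+28, 10.5+7) = Beta(42.4, 17.5).
Mode of Beta(a,b) for a,b>1 is (a−1)/(a+b−2) = 41.4/57.9 = 0.7150.

0.7150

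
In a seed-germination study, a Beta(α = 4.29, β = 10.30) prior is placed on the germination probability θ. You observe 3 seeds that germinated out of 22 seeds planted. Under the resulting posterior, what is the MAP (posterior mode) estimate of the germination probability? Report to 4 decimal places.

The Beta prior is conjugate to a Binomial/Bernoulli likelihood; the update adds successes to α and failures to β.
Posterior: Beta(α+k, β+n−k) = Beta(4.29+3, 10.30+19) = Beta(7.29, 29.30).
Mode of Beta(a,b) for a,b>1 is (a−1)/(a+b−2) = 6.29/34.59 = 0.1818.

0.1818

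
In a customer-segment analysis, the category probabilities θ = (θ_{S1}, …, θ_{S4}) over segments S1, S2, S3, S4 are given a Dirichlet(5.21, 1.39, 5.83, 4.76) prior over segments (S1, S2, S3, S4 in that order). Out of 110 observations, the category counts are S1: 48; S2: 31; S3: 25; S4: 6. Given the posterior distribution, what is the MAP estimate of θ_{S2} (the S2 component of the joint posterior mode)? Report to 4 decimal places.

The Dirichlet prior is conjugate to the Multinomial likelihood: each posterior αⱼ = prior αⱼ + observed count nⱼ.
Posterior concentration: (53.21, 32.39, 30.83, 10.76), total = 127.19.
Joint mode component: (α_{S2}−1)/(Σα−K) = 31.39/123.19 = 0.2548.

0.2548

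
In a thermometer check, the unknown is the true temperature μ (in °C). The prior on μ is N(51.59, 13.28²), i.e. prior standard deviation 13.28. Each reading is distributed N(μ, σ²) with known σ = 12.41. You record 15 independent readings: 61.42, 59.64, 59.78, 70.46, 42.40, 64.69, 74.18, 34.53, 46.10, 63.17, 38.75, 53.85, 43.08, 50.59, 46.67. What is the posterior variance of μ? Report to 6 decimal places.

9.702356

For Normal data with known variance σ², a Normal(μ₀, σ₀²) prior on μ is conjugate. Posterior precision = 1/σ₀² + n/σ²; posterior mean is the precision-weighted average of μ₀ and x̄.
σ₀² = 13.28² = 176.3584, σ² = 12.41² = 154.0081; σ² + n·σ₀² = 154.0081 + 15·176.3584 = 2799.3841.
Posterior precision = 1/σ₀² + n/σ² = 1/176.3584 + 15/154.0081 = (σ² + n·σ₀²)/(σ₀²σ²) = 2799.3841/(176.3584·154.0081); posterior variance σₙ² = σ₀²σ²/(σ² + n·σ₀²) = 176.3584·154.0081/2799.3841 = 9.702356.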